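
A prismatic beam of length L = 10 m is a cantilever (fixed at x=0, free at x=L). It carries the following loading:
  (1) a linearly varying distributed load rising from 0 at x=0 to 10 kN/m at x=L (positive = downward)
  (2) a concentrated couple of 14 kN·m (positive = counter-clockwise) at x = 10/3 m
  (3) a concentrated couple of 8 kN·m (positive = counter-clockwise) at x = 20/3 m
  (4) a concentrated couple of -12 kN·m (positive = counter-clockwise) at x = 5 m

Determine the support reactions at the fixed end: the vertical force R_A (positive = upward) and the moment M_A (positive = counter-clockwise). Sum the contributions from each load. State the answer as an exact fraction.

R_A = 50 kN, M_A = 970/3 kN·m

Load 1 — triangular load w₀=10 kN/m (0→w₀ over full span):
  R_A = w₀L/2 = 10·10/2 = 50 kN
  M_A = w₀L²/3 = 10·10²/3 = 1000/3 kN·m
Load 2 — applied couple M₀=14 kN·m at a=10/3 m (b=L-a=20/3):
  R_A = 0 kN
  M_A = -M₀ = -14 kN·m
Load 3 — applied couple M₀=8 kN·m at a=20/3 m (b=L-a=10/3):
  R_A = 0 kN
  M_A = -M₀ = -8 kN·m
Load 4 — applied couple M₀=-12 kN·m at a=5 m (b=L-a=5):
  R_A = 0 kN
  M_A = -M₀ = -(-12) = 12 kN·m
Superposition: R_A = 50 kN, M_A = 970/3 kN·m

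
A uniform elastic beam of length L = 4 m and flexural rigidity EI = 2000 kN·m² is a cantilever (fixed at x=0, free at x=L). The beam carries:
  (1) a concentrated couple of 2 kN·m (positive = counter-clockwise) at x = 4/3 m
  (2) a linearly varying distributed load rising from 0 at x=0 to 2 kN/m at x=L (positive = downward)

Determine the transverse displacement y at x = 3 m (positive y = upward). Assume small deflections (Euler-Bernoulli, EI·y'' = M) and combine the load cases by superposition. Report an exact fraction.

Load 1 — applied couple M₀=2 kN·m at a=4/3 m (b=L-a=8/3):
  y_1 = M₀a(2x-a)/(2EI)  [x>a] = 2·(4/3)·(2·3-(4/3))/(2·2000) = 7/2250 m
Load 2 — triangular load w₀=2 kN/m (0→w₀ over full span):
  y_2 = (w₀Lx³/12-w₀L²x²/6-w₀x⁵/(120L))/EI = (2·4·3³/12-2·4²·3²/6-2·3⁵/(120·4))/2000 = -2481/160000 m
Superposition: y = Σ y_i = -17849/1440000 m ≈ -0.012395 m

y(3) = -17849/1440000 m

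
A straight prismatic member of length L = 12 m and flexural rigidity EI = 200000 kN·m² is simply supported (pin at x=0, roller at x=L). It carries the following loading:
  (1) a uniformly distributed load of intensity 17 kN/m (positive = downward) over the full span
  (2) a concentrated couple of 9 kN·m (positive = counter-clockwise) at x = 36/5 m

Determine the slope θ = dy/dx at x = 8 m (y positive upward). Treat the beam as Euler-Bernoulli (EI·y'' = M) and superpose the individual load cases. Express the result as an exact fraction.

Load 1 — uniform load w=17 kN/m over full span:
  θ_1 = -w(L³-6Lx²+4x³)/(24EI) = -17·(12³-6·12·8²+4·8³)/(24·200000) = 221/75000 rad
Load 2 — applied couple M₀=9 kN·m at a=36/5 m (b=L-a=24/5):
  θ_2 = (M₀x²/(2L)-M₀(x-a)+C₁)/EI  [x>a] with C₁=M₀(3b²-L²)/(6L)=-234/25 = (9·8²/(2·12)-9·(8-(36/5))+(-234/25))/200000 = 93/2500000 rad
Superposition: θ = Σ θ_i = 22379/7500000 rad ≈ 0.002984 rad

θ(8) = 22379/7500000 rad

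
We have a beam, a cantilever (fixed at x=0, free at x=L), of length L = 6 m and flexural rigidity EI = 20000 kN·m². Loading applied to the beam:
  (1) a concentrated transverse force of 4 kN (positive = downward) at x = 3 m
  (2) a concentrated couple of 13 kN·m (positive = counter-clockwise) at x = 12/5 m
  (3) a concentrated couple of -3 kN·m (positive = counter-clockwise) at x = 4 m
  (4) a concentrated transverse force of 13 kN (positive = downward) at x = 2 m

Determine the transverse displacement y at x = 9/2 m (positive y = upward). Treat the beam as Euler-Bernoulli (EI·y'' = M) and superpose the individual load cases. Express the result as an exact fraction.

Load 1 — point force P=4 kN at a=3 m (b=L-a=3):
  y_1 = -Pa²(3x-a)/(6EI)  [x>a] = -4·3²·(3·(9/2)-3)/(6·20000) = -63/20000 m
Load 2 — applied couple M₀=13 kN·m at a=12/5 m (b=L-a=18/5):
  y_2 = M₀a(2x-a)/(2EI)  [x>a] = 13·(12/5)·(2·(9/2)-(12/5))/(2·20000) = 1287/250000 m
Load 3 — applied couple M₀=-3 kN·m at a=4 m (b=L-a=2):
  y_3 = M₀a(2x-a)/(2EI)  [x>a] = (-3)·4·(2·(9/2)-4)/(2·20000) = -3/2000 m
Load 4 — point force P=13 kN at a=2 m (b=L-a=4):
  y_4 = -Pa²(3x-a)/(6EI)  [x>a] = -13·2²·(3·(9/2)-2)/(6·20000) = -299/60000 m
Superposition: y = Σ y_i = -841/187500 m ≈ -0.004485 m

y(9/2) = -841/187500 m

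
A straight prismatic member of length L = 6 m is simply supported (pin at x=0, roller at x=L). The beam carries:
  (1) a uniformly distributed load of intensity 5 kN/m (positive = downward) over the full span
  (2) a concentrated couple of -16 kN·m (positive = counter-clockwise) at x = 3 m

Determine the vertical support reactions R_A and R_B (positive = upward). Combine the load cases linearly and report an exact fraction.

Load 1 — uniform load w=5 kN/m over full span:
  R_A = wL/2 = 5·6/2 = 15 kN
  R_B = wL/2 = 5·6/2 = 15 kN
Load 2 — applied couple M₀=-16 kN·m at a=3 m (b=L-a=3):
  R_A = M₀/L = (-16)/6 = -8/3 kN
  R_B = -M₀/L = -(-16)/6 = 8/3 kN
Superposition: R_A = 37/3 kN, R_B = 53/3 kN

R_A = 37/3 kN, R_B = 53/3 kN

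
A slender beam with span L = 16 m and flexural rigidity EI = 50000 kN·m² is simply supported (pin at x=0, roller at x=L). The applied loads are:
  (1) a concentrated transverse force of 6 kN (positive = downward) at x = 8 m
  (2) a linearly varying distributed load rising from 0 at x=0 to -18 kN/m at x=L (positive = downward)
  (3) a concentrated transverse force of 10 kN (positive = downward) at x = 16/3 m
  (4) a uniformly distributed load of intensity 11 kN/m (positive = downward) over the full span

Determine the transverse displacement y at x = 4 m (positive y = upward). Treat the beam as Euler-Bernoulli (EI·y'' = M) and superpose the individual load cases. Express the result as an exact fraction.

Load 1 — point force P=6 kN at a=8 m (b=L-a=8):
  y_1 = -Pbx(L²-b²-x²)/(6LEI)  [x≤a] = -6·8·4·(16²-8²-4²)/(6·16·50000) = -22/3125 m
Load 2 — triangular load w₀=-18 kN/m (0→w₀ over full span):
  y_2 = -w₀x(7L⁴-10L²x²+3x⁴)/(360LEI) = -(-18)·4·(7·16⁴-10·16²·4²+3·4⁴)/(360·16·50000) = 327/3125 m
Load 3 — point force P=10 kN at a=16/3 m (b=L-a=32/3):
  y_3 = -Pbx(L²-b²-x²)/(6LEI)  [x≤a] = -10·(32/3)·4·(16²-(32/3)²-4²)/(6·16·50000) = -568/50625 m
Load 4 — uniform load w=11 kN/m over full span:
  y_4 = -wx(L³-2Lx²+x³)/(24EI) = -11·4·(16³-2·16·4²+4³)/(24·50000) = -418/3125 m
Superposition: y = Σ y_i = -11993/253125 m ≈ -0.047380 m

y(4) = -11993/253125 m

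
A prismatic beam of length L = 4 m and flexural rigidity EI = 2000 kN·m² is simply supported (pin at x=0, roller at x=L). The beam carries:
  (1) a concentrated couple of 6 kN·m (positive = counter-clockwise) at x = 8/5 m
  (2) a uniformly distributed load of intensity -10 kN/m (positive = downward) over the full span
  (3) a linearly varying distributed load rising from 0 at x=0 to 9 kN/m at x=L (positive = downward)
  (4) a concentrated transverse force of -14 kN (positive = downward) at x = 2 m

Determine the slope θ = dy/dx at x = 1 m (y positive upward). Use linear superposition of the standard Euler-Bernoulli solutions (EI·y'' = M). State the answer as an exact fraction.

θ(1) = 51863/4800000 rad

Load 1 — applied couple M₀=6 kN·m at a=8/5 m (b=L-a=12/5):
  θ_1 = (M₀x²/(2L)+C₁)/EI  [x≤a] with C₁=M₀(3b²-L²)/(6L)=8/25 = (6·1²/(2·4)+(8/25))/2000 = 107/200000 rad
Load 2 — uniform load w=-10 kN/m over full span:
  θ_2 = -w(L³-6Lx²+4x³)/(24EI) = -(-10)·(4³-6·4·1²+4·1³)/(24·2000) = 11/1200 rad
Load 3 — triangular load w₀=9 kN/m (0→w₀ over full span):
  θ_3 = -w₀(7L⁴-30L²x²+15x⁴)/(360LEI) = -9·(7·4⁴-30·4²·1²+15·1⁴)/(360·4·2000) = -1327/320000 rad
Load 4 — point force P=-14 kN at a=2 m (b=L-a=2):
  θ_4 = -Pb(L²-b²-3x²)/(6LEI)  [x≤a] = -(-14)·2·(4²-2²-3·1²)/(6·4·2000) = 21/4000 rad
Superposition: θ = Σ θ_i = 51863/4800000 rad ≈ 0.010805 rad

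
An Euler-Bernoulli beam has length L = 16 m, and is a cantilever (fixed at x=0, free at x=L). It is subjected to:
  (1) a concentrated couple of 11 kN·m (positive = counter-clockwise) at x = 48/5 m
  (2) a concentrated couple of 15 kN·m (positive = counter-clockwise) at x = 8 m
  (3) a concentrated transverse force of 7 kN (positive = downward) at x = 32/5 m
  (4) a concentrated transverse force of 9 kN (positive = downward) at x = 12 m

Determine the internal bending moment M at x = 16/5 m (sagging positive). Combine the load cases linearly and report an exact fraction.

Load 1 — applied couple M₀=11 kN·m at a=48/5 m (b=L-a=32/5):
  M_1 = M₀  [x≤a] = 11 = 11 kN·m
Load 2 — applied couple M₀=15 kN·m at a=8 m (b=L-a=8):
  M_2 = M₀  [x≤a] = 15 = 15 kN·m
Load 3 — point force P=7 kN at a=32/5 m (b=L-a=48/5):
  M_3 = -P(a-x)  [x≤a] = -7·((32/5)-(16/5)) = -112/5 kN·m
Load 4 — point force P=9 kN at a=12 m (b=L-a=4):
  M_4 = -P(a-x)  [x≤a] = -9·(12-(16/5)) = -396/5 kN·m
Superposition: M = Σ M_i = -378/5 kN·m ≈ -75.600000 kN·m

M(16/5) = -378/5 kN·m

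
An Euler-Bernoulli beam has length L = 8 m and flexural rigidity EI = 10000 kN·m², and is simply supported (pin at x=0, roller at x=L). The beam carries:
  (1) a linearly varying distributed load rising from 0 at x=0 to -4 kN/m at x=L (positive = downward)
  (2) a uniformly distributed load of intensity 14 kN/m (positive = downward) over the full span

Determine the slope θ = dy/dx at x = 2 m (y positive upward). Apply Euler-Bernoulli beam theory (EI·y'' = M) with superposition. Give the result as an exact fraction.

θ(2) = -7913/450000 rad

Load 1 — triangular load w₀=-4 kN/m (0→w₀ over full span):
  θ_1 = -w₀(7L⁴-30L²x²+15x⁴)/(360LEI) = -(-4)·(7·8⁴-30·8²·2²+15·2⁴)/(360·8·10000) = 1327/450000 rad
Load 2 — uniform load w=14 kN/m over full span:
  θ_2 = -w(L³-6Lx²+4x³)/(24EI) = -14·(8³-6·8·2²+4·2³)/(24·10000) = -77/3750 rad
Superposition: θ = Σ θ_i = -7913/450000 rad ≈ -0.017584 rad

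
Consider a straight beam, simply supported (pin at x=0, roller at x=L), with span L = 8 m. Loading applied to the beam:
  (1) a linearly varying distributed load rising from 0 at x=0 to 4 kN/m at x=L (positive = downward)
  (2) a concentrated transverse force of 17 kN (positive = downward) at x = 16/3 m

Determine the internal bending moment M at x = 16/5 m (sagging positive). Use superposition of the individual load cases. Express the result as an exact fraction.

Load 1 — triangular load w₀=4 kN/m (0→w₀ over full span):
  M_1 = w₀Lx/6 - w₀x³/(6L) = 4·8·(16/5)/6 - 4·(16/5)³/(6·8) = 1792/125 kN·m
Load 2 — point force P=17 kN at a=16/3 m (b=L-a=8/3):
  M_2 = Pbx/L  [x≤a] = 17·(8/3)·(16/5)/8 = 272/15 kN·m
Superposition: M = Σ M_i = 12176/375 kN·m ≈ 32.469333 kN·m

M(16/5) = 12176/375 kN·m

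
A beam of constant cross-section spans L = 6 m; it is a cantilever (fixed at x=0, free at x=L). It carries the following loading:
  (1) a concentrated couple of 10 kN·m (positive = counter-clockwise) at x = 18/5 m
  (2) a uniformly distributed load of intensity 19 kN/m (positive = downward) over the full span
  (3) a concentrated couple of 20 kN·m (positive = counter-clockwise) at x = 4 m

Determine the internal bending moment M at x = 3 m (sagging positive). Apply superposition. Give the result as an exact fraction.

M(3) = -111/2 kN·m

Load 1 — applied couple M₀=10 kN·m at a=18/5 m (b=L-a=12/5):
  M_1 = M₀  [x≤a] = 10 = 10 kN·m
Load 2 — uniform load w=19 kN/m over full span:
  M_2 = -w(L-x)²/2 = -19·(6-3)²/2 = -171/2 kN·m
Load 3 — applied couple M₀=20 kN·m at a=4 m (b=L-a=2):
  M_3 = M₀  [x≤a] = 20 = 20 kN·m
Superposition: M = Σ M_i = -111/2 kN·m ≈ -55.500000 kN·m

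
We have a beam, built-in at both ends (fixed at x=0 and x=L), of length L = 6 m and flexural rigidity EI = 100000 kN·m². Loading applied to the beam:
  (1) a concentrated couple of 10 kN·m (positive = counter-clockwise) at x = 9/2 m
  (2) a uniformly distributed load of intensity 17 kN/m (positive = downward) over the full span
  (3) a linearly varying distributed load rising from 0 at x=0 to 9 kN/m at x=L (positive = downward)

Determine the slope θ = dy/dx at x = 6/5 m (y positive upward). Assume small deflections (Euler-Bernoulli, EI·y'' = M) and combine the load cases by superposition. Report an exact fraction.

Load 1 — applied couple M₀=10 kN·m at a=9/2 m (b=L-a=3/2):
  θ_1 = (R_Ax²/2 - M_Ax)/EI  [x≤a] with R_A=15/8, M_A=25/8 = ((15/8)·(6/5)²/2 - (25/8)·(6/5))/100000 = -3/125000 rad
Load 2 — uniform load w=17 kN/m over full span:
  θ_2 = -wx(L-x)(L-2x)/(12EI) = -17·(6/5)·(6-(6/5))·(6-2·(6/5))/(12·100000) = -459/1562500 rad
Load 3 — triangular load w₀=9 kN/m (0→w₀ over full span):
  θ_3 = -w₀(2x(L-x)(L-2x)(x+2L)+x²(L-x)²)/(120LEI) = -9·(2·(6/5)·(6-(6/5))·(6-2·(6/5))·((6/5)+2·6)+(6/5)²·(6-(6/5))²)/(120·6·100000) = -567/7812500 rad
Superposition: θ = Σ θ_i = -6099/15625000 rad ≈ -0.000390 rad

θ(6/5) = -6099/15625000 rad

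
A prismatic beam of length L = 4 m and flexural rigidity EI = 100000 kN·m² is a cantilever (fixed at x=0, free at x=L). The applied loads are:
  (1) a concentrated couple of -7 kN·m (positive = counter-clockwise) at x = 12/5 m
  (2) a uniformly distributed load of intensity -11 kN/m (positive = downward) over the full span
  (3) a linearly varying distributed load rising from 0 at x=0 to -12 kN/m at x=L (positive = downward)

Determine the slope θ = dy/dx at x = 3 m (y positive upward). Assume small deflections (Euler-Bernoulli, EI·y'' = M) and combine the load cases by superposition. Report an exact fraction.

Load 1 — applied couple M₀=-7 kN·m at a=12/5 m (b=L-a=8/5):
  θ_1 = M₀a/EI  [x>a] = (-7)·(12/5)/100000 = -21/125000 rad
Load 2 — uniform load w=-11 kN/m over full span:
  θ_2 = -wx(x²-3Lx+3L²)/(6EI) = -(-11)·3·(3²-3·4·3+3·4²)/(6·100000) = 231/200000 rad
Load 3 — triangular load w₀=-12 kN/m (0→w₀ over full span):
  θ_3 = (w₀Lx²/4-w₀L²x/3-w₀x⁴/(24L))/EI = ((-12)·4·3²/4-(-12)·4²·3/3-(-12)·3⁴/(24·4))/100000 = 753/800000 rad
Superposition: θ = Σ θ_i = 7713/4000000 rad ≈ 0.001928 rad

θ(3) = 7713/4000000 rad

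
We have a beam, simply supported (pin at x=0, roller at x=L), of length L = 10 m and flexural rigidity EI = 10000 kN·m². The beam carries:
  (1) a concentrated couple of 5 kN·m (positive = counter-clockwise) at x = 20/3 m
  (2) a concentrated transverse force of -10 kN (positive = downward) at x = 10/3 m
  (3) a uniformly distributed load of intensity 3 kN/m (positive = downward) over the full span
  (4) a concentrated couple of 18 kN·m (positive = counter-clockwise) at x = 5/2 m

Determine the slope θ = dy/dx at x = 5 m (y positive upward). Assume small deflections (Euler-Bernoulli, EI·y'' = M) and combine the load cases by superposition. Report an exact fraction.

Load 1 — applied couple M₀=5 kN·m at a=20/3 m (b=L-a=10/3):
  θ_1 = (M₀x²/(2L)+C₁)/EI  [x≤a] with C₁=M₀(3b²-L²)/(6L)=-50/9 = (5·5²/(2·10)+(-50/9))/10000 = 1/14400 rad
Load 2 — point force P=-10 kN at a=10/3 m (b=L-a=20/3):
  θ_2 = -Pa(2L²-6Lx+3x²+a²)/(6LEI)  [x>a] = -(-10)·(10/3)·(2·10²-6·10·5+3·5²+(10/3)²)/(6·10·10000) = -1/1296 rad
Load 3 — uniform load w=3 kN/m over full span:
  θ_3 = -w(L³-6Lx²+4x³)/(24EI) = -3·(10³-6·10·5²+4·5³)/(24·10000) = 0 rad
Load 4 — applied couple M₀=18 kN·m at a=5/2 m (b=L-a=15/2):
  θ_4 = (M₀x²/(2L)-M₀(x-a)+C₁)/EI  [x>a] with C₁=M₀(3b²-L²)/(6L)=165/8 = (18·5²/(2·10)-18·(5-(5/2))+(165/8))/10000 = -3/16000 rad
Superposition: θ = Σ θ_i = -1153/1296000 rad ≈ -0.000890 rad

θ(5) = -1153/1296000 rad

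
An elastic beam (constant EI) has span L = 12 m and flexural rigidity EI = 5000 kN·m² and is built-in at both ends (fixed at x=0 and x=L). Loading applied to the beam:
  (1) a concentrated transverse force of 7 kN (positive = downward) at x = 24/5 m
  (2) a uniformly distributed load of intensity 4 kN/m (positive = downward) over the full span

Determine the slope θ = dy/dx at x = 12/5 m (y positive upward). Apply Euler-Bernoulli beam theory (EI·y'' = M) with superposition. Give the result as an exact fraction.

θ(12/5) = -27837/1953125 rad

Load 1 — point force P=7 kN at a=24/5 m (b=L-a=36/5):
  θ_1 = -Pb²x(2aL-(3a+b)x)/(2L³EI)  [x≤a] = -7·(36/5)²·(12/5)·(2·(24/5)·12-(3·(24/5)+(36/5))·(12/5))/(2·12³·5000) = -6237/1953125 rad
Load 2 — uniform load w=4 kN/m over full span:
  θ_2 = -wx(L-x)(L-2x)/(12EI) = -4·(12/5)·(12-(12/5))·(12-2·(12/5))/(12·5000) = -864/78125 rad
Superposition: θ = Σ θ_i = -27837/1953125 rad ≈ -0.014253 rad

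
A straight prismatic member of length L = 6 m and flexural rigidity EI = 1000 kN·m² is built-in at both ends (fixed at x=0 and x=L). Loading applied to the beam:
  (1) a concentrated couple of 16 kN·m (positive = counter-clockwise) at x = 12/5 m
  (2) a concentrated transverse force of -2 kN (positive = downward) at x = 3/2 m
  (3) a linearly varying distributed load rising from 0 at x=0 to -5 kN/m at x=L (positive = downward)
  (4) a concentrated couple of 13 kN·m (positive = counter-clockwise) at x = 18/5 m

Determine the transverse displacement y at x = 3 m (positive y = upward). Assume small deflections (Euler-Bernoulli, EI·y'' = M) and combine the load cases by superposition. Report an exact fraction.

y(3) = 4257/400000 m

Load 1 — applied couple M₀=16 kN·m at a=12/5 m (b=L-a=18/5):
  y_1 = (R_Ax³/6 - M_Ax²/2 - M₀(x-a)²/2)/EI  [x>a] with R_A=96/25, M_A=48/25 = ((96/25)·3³/6 - (48/25)·3²/2 - 16·(3-(12/5))²/2)/1000 = 18/3125 m
Load 2 — point force P=-2 kN at a=3/2 m (b=L-a=9/2):
  y_2 = -Pa²(L-x)²(3bL-(3b+a)(L-x))/(6L³EI)  [x>a] = -(-2)·(3/2)²·(6-3)²·(3·(9/2)·6-(3·(9/2)+(3/2))·(6-3))/(6·6³·1000) = 9/8000 m
Load 3 — triangular load w₀=-5 kN/m (0→w₀ over full span):
  y_3 = -w₀x²(L-x)²(x+2L)/(120LEI) = -(-5)·3²·(6-3)²·(3+2·6)/(120·6·1000) = 27/3200 m
Load 4 — applied couple M₀=13 kN·m at a=18/5 m (b=L-a=12/5):
  y_4 = (R_Ax³/6 - M_Ax²/2)/EI  [x≤a] with R_A=78/25, M_A=104/25 = ((78/25)·3³/6 - (104/25)·3²/2)/1000 = -117/25000 m
Superposition: y = Σ y_i = 4257/400000 m ≈ 0.010642 m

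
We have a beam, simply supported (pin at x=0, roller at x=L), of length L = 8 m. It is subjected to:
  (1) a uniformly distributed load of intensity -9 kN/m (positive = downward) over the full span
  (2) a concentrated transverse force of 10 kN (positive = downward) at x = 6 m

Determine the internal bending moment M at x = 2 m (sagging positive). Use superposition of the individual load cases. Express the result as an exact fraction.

Load 1 — uniform load w=-9 kN/m over full span:
  M_1 = wx(L-x)/2 = (-9)·2·(8-2)/2 = -54 kN·m
Load 2 — point force P=10 kN at a=6 m (b=L-a=2):
  M_2 = Pbx/L  [x≤a] = 10·2·2/8 = 5 kN·m
Superposition: M = Σ M_i = -49 kN·m ≈ -49.000000 kN·m

M(2) = -49 kN·m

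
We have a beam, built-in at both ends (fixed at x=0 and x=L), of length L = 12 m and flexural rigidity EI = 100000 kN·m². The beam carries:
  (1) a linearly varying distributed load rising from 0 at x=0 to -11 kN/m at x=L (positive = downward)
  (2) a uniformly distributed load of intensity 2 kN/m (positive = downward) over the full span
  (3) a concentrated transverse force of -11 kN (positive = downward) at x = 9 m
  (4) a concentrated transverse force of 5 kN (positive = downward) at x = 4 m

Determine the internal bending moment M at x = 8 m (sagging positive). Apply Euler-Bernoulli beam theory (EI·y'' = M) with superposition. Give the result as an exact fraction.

Load 1 — triangular load w₀=-11 kN/m (0→w₀ over full span):
  M_1 = 3w₀Lx/20 - w₀L²/30 - w₀x³/(6L) = 3·(-11)·12·8/20 - (-11)·12²/30 - (-11)·8³/(6·12) = -1232/45 kN·m
Load 2 — uniform load w=2 kN/m over full span:
  M_2 = wLx/2 - wL²/12 - wx²/2 = 2·12·8/2 - 2·12²/12 - 2·8²/2 = 8 kN·m
Load 3 — point force P=-11 kN at a=9 m (b=L-a=3):
  M_3 = Pb²(3a+b)x/L³ - Pab²/L²  [x≤a] = (-11)·3²·(3·9+3)·8/12³ - (-11)·9·3²/12² = -121/16 kN·m
Load 4 — point force P=5 kN at a=4 m (b=L-a=8):
  M_4 = Pa²(a+3b)(L-x)/L³ - Pa²b/L²  [x>a] = 5·4²·(4+3·8)·(12-8)/12³ - 5·4²·8/12² = 20/27 kN·m
Superposition: M = Σ M_i = -56591/2160 kN·m ≈ -26.199537 kN·m

M(8) = -56591/2160 kN·m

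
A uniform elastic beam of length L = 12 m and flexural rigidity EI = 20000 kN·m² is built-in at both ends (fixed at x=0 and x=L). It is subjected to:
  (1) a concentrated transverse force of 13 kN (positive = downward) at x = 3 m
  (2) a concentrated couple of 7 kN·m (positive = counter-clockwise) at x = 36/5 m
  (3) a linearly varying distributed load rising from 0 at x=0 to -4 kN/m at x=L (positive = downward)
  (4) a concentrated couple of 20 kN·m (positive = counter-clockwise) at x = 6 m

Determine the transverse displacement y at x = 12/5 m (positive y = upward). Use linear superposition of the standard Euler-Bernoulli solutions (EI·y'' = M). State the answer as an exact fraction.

y(12/5) = -379233/625000000 m

Load 1 — point force P=13 kN at a=3 m (b=L-a=9):
  y_1 = -Pb²x²(3aL-(3a+b)x)/(6L³EI)  [x≤a] = -13·9²·(12/5)²·(3·3·12-(3·3+9)·(12/5))/(6·12³·20000) = -9477/5000000 m
Load 2 — applied couple M₀=7 kN·m at a=36/5 m (b=L-a=24/5):
  y_2 = (R_Ax³/6 - M_Ax²/2)/EI  [x≤a] with R_A=21/25, M_A=56/25 = ((21/25)·(12/5)³/6 - (56/25)·(12/5)²/2)/20000 = -441/1953125 m
Load 3 — triangular load w₀=-4 kN/m (0→w₀ over full span):
  y_3 = -w₀x²(L-x)²(x+2L)/(120LEI) = -(-4)·(12/5)²·(12-(12/5))²·((12/5)+2·12)/(120·12·20000) = 19008/9765625 m
Load 4 — applied couple M₀=20 kN·m at a=6 m (b=L-a=6):
  y_4 = (R_Ax³/6 - M_Ax²/2)/EI  [x≤a] with R_A=5/2, M_A=5 = ((5/2)·(12/5)³/6 - 5·(12/5)²/2)/20000 = -27/62500 m
Superposition: y = Σ y_i = -379233/625000000 m ≈ -0.000607 m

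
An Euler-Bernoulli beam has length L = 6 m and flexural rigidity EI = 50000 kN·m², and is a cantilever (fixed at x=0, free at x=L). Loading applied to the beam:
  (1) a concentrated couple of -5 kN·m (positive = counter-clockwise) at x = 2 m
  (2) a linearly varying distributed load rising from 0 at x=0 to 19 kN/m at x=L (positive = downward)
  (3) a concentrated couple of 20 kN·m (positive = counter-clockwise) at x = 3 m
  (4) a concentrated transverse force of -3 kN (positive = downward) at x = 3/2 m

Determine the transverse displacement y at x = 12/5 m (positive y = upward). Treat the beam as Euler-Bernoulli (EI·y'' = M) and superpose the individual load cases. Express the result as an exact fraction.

y(12/5) = -119350187/12500000000 m

Load 1 — applied couple M₀=-5 kN·m at a=2 m (b=L-a=4):
  y_1 = M₀a(2x-a)/(2EI)  [x>a] = (-5)·2·(2·(12/5)-2)/(2·50000) = -7/25000 m
Load 2 — triangular load w₀=19 kN/m (0→w₀ over full span):
  y_2 = (w₀Lx³/12-w₀L²x²/6-w₀x⁵/(120L))/EI = (19·6·(12/5)³/12-19·6²·(12/5)²/6-19·(12/5)⁵/(120·6))/50000 = -515052/48828125 m
Load 3 — applied couple M₀=20 kN·m at a=3 m (b=L-a=3):
  y_3 = M₀x²/(2EI)  [x≤a] = 20·(12/5)²/(2·50000) = 18/15625 m
Load 4 — point force P=-3 kN at a=3/2 m (b=L-a=9/2):
  y_4 = -Pa²(3x-a)/(6EI)  [x>a] = -(-3)·(3/2)²·(3·(12/5)-(3/2))/(6·50000) = 513/4000000 m
Superposition: y = Σ y_i = -119350187/12500000000 m ≈ -0.009548 m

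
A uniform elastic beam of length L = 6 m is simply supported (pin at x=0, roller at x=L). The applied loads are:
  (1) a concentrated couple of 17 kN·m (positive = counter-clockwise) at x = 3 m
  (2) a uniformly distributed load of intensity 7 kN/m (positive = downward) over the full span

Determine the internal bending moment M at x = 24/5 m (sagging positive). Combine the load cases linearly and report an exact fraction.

Load 1 — applied couple M₀=17 kN·m at a=3 m (b=L-a=3):
  M_1 = M₀x/L - M₀  [x>a] = 17·(24/5)/6 - 17 = -17/5 kN·m
Load 2 — uniform load w=7 kN/m over full span:
  M_2 = wx(L-x)/2 = 7·(24/5)·(6-(24/5))/2 = 504/25 kN·m
Superposition: M = Σ M_i = 419/25 kN·m ≈ 16.760000 kN·m

M(24/5) = 419/25 kN·m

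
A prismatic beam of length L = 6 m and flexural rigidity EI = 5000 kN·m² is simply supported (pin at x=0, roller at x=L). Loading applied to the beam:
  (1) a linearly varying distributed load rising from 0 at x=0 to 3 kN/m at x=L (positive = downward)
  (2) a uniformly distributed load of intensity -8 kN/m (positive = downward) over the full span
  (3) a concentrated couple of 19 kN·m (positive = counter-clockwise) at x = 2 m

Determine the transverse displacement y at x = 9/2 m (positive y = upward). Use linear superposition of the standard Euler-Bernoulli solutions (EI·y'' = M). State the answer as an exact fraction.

Load 1 — triangular load w₀=3 kN/m (0→w₀ over full span):
  y_1 = -w₀x(7L⁴-10L²x²+3x⁴)/(360LEI) = -3·(9/2)·(7·6⁴-10·6²·(9/2)²+3·(9/2)⁴)/(360·6·5000) = -9639/2560000 m
Load 2 — uniform load w=-8 kN/m over full span:
  y_2 = -wx(L³-2Lx²+x³)/(24EI) = -(-8)·(9/2)·(6³-2·6·(9/2)²+(9/2)³)/(24·5000) = 1539/80000 m
Load 3 — applied couple M₀=19 kN·m at a=2 m (b=L-a=4):
  y_3 = (M₀x³/(6L)-M₀(x-a)²/2+C₁x)/EI  [x>a] with C₁=M₀(3b²-L²)/(6L)=19/3 = (19·(9/2)³/(6·6)-19·((9/2)-2)²/2+(19/3)·(9/2))/5000 = 551/160000 m
Superposition: y = Σ y_i = 1937/102400 m ≈ 0.018916 m

y(9/2) = 1937/102400 m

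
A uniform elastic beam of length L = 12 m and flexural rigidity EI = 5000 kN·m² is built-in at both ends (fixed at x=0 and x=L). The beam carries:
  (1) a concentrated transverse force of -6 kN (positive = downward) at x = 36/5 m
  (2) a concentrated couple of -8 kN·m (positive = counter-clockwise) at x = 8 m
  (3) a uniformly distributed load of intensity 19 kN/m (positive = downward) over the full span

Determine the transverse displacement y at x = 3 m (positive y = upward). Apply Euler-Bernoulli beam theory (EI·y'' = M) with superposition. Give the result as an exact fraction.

y(3) = -21901/200000 m

Load 1 — point force P=-6 kN at a=36/5 m (b=L-a=24/5):
  y_1 = -Pb²x²(3aL-(3a+b)x)/(6L³EI)  [x≤a] = -(-6)·(24/5)²·3²·(3·(36/5)·12-(3·(36/5)+(24/5))·3)/(6·12³·5000) = 27/6250 m
Load 2 — applied couple M₀=-8 kN·m at a=8 m (b=L-a=4):
  y_2 = (R_Ax³/6 - M_Ax²/2)/EI  [x≤a] with R_A=-8/9, M_A=-8/3 = ((-8/9)·3³/6 - (-8/3)·3²/2)/5000 = 1/625 m
Load 3 — uniform load w=19 kN/m over full span:
  y_3 = -wx²(L-x)²/(24EI) = -19·3²·(12-3)²/(24·5000) = -4617/40000 m
Superposition: y = Σ y_i = -21901/200000 m ≈ -0.109505 m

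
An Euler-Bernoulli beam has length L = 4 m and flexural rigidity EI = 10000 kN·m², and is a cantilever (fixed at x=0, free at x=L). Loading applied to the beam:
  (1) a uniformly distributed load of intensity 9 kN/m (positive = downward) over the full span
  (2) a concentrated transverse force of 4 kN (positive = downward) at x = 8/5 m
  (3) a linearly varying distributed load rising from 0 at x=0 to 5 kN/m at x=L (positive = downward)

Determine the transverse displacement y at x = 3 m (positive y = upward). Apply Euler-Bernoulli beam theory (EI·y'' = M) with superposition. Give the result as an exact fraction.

Load 1 — uniform load w=9 kN/m over full span:
  y_1 = -wx²(x²-4Lx+6L²)/(24EI) = -9·3²·(3²-4·4·3+6·4²)/(24·10000) = -1539/80000 m
Load 2 — point force P=4 kN at a=8/5 m (b=L-a=12/5):
  y_2 = -Pa²(3x-a)/(6EI)  [x>a] = -4·(8/5)²·(3·3-(8/5))/(6·10000) = -296/234375 m
Load 3 — triangular load w₀=5 kN/m (0→w₀ over full span):
  y_3 = (w₀Lx³/12-w₀L²x²/6-w₀x⁵/(120L))/EI = (5·4·3³/12-5·4²·3²/6-5·3⁵/(120·4))/10000 = -2481/320000 m
Superposition: y = Σ y_i = -3390427/120000000 m ≈ -0.028254 m

y(3) = -3390427/120000000 m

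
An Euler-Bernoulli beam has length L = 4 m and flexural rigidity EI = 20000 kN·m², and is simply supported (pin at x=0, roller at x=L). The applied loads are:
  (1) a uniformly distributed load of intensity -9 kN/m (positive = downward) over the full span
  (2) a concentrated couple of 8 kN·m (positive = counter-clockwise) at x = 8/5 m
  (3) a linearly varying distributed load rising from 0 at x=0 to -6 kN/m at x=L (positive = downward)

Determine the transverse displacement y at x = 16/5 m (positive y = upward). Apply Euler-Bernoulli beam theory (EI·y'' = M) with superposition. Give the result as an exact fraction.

Load 1 — uniform load w=-9 kN/m over full span:
  y_1 = -wx(L³-2Lx²+x³)/(24EI) = -(-9)·(16/5)·(4³-2·4·(16/5)²+(16/5)³)/(24·20000) = 348/390625 m
Load 2 — applied couple M₀=8 kN·m at a=8/5 m (b=L-a=12/5):
  y_2 = (M₀x³/(6L)-M₀(x-a)²/2+C₁x)/EI  [x>a] with C₁=M₀(3b²-L²)/(6L)=32/75 = (8·(16/5)³/(6·4)-8·((16/5)-(8/5))²/2+(32/75)·(16/5))/20000 = 8/78125 m
Load 3 — triangular load w₀=-6 kN/m (0→w₀ over full span):
  y_3 = -w₀x(7L⁴-10L²x²+3x⁴)/(360LEI) = -(-6)·(16/5)·(7·4⁴-10·4²·(16/5)²+3·(16/5)⁴)/(360·4·20000) = 3048/9765625 m
Superposition: y = Σ y_i = 12748/9765625 m ≈ 0.001305 m

y(16/5) = 12748/9765625 m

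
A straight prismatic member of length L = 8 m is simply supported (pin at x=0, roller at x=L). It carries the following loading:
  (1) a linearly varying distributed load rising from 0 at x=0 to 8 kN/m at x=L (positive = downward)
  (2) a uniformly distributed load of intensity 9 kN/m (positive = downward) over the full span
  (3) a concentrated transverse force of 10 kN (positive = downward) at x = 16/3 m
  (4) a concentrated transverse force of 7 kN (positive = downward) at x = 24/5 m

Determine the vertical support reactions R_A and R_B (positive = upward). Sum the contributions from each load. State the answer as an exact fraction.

R_A = 264/5 kN, R_B = 341/5 kN

Load 1 — triangular load w₀=8 kN/m (0→w₀ over full span):
  R_A = w₀L/6 = 8·8/6 = 32/3 kN
  R_B = w₀L/3 = 8·8/3 = 64/3 kN
Load 2 — uniform load w=9 kN/m over full span:
  R_A = wL/2 = 9·8/2 = 36 kN
  R_B = wL/2 = 9·8/2 = 36 kN
Load 3 — point force P=10 kN at a=16/3 m (b=L-a=8/3):
  R_A = Pb/L = 10·(8/3)/8 = 10/3 kN
  R_B = Pa/L = 10·(16/3)/8 = 20/3 kN
Load 4 — point force P=7 kN at a=24/5 m (b=L-a=16/5):
  R_A = Pb/L = 7·(16/5)/8 = 14/5 kN
  R_B = Pa/L = 7·(24/5)/8 = 21/5 kN
Superposition: R_A = 264/5 kN, R_B = 341/5 kN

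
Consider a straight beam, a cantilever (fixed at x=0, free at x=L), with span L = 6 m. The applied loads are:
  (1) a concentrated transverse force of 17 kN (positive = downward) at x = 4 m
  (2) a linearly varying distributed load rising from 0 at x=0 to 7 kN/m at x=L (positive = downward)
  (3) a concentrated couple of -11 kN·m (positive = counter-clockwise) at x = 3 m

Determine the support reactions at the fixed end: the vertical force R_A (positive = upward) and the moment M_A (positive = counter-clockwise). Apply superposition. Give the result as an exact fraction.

R_A = 38 kN, M_A = 163 kN·m

Load 1 — point force P=17 kN at a=4 m (b=L-a=2):
  R_A = P = 17 kN
  M_A = Pa = 17·4 = 68 kN·m
Load 2 — triangular load w₀=7 kN/m (0→w₀ over full span):
  R_A = w₀L/2 = 7·6/2 = 21 kN
  M_A = w₀L²/3 = 7·6²/3 = 84 kN·m
Load 3 — applied couple M₀=-11 kN·m at a=3 m (b=L-a=3):
  R_A = 0 kN
  M_A = -M₀ = -(-11) = 11 kN·m
Superposition: R_A = 38 kN, M_A = 163 kN·m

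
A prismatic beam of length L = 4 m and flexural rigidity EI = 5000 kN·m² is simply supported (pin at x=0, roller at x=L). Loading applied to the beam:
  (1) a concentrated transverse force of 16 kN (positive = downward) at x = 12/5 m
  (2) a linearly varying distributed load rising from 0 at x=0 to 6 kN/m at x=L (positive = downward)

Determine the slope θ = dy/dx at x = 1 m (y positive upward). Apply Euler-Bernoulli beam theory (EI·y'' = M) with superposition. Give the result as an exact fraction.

θ(1) = -99991/30000000 rad

Load 1 — point force P=16 kN at a=12/5 m (b=L-a=8/5):
  θ_1 = -Pb(L²-b²-3x²)/(6LEI)  [x≤a] = -16·(8/5)·(4²-(8/5)²-3·1²)/(6·4·5000) = -174/78125 rad
Load 2 — triangular load w₀=6 kN/m (0→w₀ over full span):
  θ_2 = -w₀(7L⁴-30L²x²+15x⁴)/(360LEI) = -6·(7·4⁴-30·4²·1²+15·1⁴)/(360·4·5000) = -1327/1200000 rad
Superposition: θ = Σ θ_i = -99991/30000000 rad ≈ -0.003333 rad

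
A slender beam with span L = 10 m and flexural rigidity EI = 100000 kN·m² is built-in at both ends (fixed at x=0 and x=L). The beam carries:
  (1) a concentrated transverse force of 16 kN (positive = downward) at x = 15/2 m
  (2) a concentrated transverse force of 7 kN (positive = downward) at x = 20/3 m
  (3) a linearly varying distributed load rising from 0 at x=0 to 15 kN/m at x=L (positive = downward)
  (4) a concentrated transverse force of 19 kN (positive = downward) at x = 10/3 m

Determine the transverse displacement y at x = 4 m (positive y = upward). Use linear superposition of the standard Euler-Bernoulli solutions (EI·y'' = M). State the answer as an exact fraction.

y(4) = -15403/5062500 m

Load 1 — point force P=16 kN at a=15/2 m (b=L-a=5/2):
  y_1 = -Pb²x²(3aL-(3a+b)x)/(6L³EI)  [x≤a] = -16·(5/2)²·4²·(3·(15/2)·10-(3·(15/2)+(5/2))·4)/(6·10³·100000) = -1/3000 m
Load 2 — point force P=7 kN at a=20/3 m (b=L-a=10/3):
  y_2 = -Pb²x²(3aL-(3a+b)x)/(6L³EI)  [x≤a] = -7·(10/3)²·4²·(3·(20/3)·10-(3·(20/3)+(10/3))·4)/(6·10³·100000) = -56/253125 m
Load 3 — triangular load w₀=15 kN/m (0→w₀ over full span):
  y_3 = -w₀x²(L-x)²(x+2L)/(120LEI) = -15·4²·(10-4)²·(4+2·10)/(120·10·100000) = -27/15625 m
Load 4 — point force P=19 kN at a=10/3 m (b=L-a=20/3):
  y_4 = -Pa²(L-x)²(3bL-(3b+a)(L-x))/(6L³EI)  [x>a] = -19·(10/3)²·(10-4)²·(3·(20/3)·10-(3·(20/3)+(10/3))·(10-4))/(6·10³·100000) = -19/25000 m
Superposition: y = Σ y_i = -15403/5062500 m ≈ -0.003043 m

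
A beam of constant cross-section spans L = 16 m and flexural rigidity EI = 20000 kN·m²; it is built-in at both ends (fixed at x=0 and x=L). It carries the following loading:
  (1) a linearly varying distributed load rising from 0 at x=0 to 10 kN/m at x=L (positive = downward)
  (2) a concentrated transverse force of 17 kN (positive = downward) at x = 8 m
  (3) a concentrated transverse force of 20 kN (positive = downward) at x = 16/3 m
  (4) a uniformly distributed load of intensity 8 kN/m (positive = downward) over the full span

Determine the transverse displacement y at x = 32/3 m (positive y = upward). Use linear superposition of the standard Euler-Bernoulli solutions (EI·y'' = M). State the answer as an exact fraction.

y(32/3) = -31064/273375 m

Load 1 — triangular load w₀=10 kN/m (0→w₀ over full span):
  y_1 = -w₀x²(L-x)²(x+2L)/(120LEI) = -10·(32/3)²·(16-(32/3))²·((32/3)+2·16)/(120·16·20000) = -16384/455625 m
Load 2 — point force P=17 kN at a=8 m (b=L-a=8):
  y_2 = -Pa²(L-x)²(3bL-(3b+a)(L-x))/(6L³EI)  [x>a] = -17·8²·(16-(32/3))²·(3·8·16-(3·8+8)·(16-(32/3)))/(6·16³·20000) = -136/10125 m
Load 3 — point force P=20 kN at a=16/3 m (b=L-a=32/3):
  y_3 = -Pa²(L-x)²(3bL-(3b+a)(L-x))/(6L³EI)  [x>a] = -20·(16/3)²·(16-(32/3))²·(3·(32/3)·16-(3·(32/3)+(16/3))·(16-(32/3)))/(6·16³·20000) = -2816/273375 m
Load 4 — uniform load w=8 kN/m over full span:
  y_4 = -wx²(L-x)²/(24EI) = -8·(32/3)²·(16-(32/3))²/(24·20000) = -8192/151875 m
Superposition: y = Σ y_i = -31064/273375 m ≈ -0.113631 m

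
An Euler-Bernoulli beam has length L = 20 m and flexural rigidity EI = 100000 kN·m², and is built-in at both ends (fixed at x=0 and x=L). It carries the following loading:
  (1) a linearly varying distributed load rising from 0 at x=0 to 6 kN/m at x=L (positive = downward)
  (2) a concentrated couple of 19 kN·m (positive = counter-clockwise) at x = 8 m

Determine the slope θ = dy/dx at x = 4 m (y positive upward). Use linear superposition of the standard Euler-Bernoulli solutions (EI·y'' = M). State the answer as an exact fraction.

Load 1 — triangular load w₀=6 kN/m (0→w₀ over full span):
  θ_1 = -w₀(2x(L-x)(L-2x)(x+2L)+x²(L-x)²)/(120LEI) = -6·(2·4·(20-4)·(20-2·4)·(4+2·20)+4²·(20-4)²)/(120·20·100000) = -28/15625 rad
Load 2 — applied couple M₀=19 kN·m at a=8 m (b=L-a=12):
  θ_2 = (R_Ax²/2 - M_Ax)/EI  [x≤a] with R_A=171/125, M_A=57/25 = ((171/125)·4²/2 - (57/25)·4)/100000 = 57/3125000 rad
Superposition: θ = Σ θ_i = -5543/3125000 rad ≈ -0.001774 rad

θ(4) = -5543/3125000 rad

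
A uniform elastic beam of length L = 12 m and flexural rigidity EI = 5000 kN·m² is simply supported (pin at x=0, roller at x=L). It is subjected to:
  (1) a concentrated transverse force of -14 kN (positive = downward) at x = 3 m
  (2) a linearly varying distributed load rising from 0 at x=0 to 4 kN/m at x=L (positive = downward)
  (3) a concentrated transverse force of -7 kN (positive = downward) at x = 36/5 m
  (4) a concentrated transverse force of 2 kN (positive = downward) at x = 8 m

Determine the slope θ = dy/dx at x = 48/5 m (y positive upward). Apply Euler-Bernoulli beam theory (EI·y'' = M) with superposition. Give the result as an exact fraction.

Load 1 — point force P=-14 kN at a=3 m (b=L-a=9):
  θ_1 = -Pa(2L²-6Lx+3x²+a²)/(6LEI)  [x>a] = -(-14)·3·(2·12²-6·12·(48/5)+3·(48/5)²+3²)/(6·12·5000) = -6867/500000 rad
Load 2 — triangular load w₀=4 kN/m (0→w₀ over full span):
  θ_2 = -w₀(7L⁴-30L²x²+15x⁴)/(360LEI) = -4·(7·12⁴-30·12²·(48/5)²+15·(48/5)⁴)/(360·12·5000) = 9084/390625 rad
Load 3 — point force P=-7 kN at a=36/5 m (b=L-a=24/5):
  θ_3 = -Pa(2L²-6Lx+3x²+a²)/(6LEI)  [x>a] = -(-7)·(36/5)·(2·12²-6·12·(48/5)+3·(48/5)²+(36/5)²)/(6·12·5000) = -819/78125 rad
Load 4 — point force P=2 kN at a=8 m (b=L-a=4):
  θ_4 = -Pa(2L²-6Lx+3x²+a²)/(6LEI)  [x>a] = -2·8·(2·12²-6·12·(48/5)+3·(48/5)²+8²)/(6·12·5000) = 392/140625 rad
Superposition: θ = Σ θ_i = 205357/112500000 rad ≈ 0.001825 rad

θ(48/5) = 205357/112500000 rad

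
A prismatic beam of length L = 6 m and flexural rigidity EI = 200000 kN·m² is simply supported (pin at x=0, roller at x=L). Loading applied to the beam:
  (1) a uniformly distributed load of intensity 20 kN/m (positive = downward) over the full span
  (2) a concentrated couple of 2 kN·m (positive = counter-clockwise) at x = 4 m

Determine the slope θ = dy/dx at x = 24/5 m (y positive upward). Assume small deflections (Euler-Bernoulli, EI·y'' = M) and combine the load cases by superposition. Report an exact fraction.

Load 1 — uniform load w=20 kN/m over full span:
  θ_1 = -w(L³-6Lx²+4x³)/(24EI) = -20·(6³-6·6·(24/5)²+4·(24/5)³)/(24·200000) = 891/1250000 rad
Load 2 — applied couple M₀=2 kN·m at a=4 m (b=L-a=2):
  θ_2 = (M₀x²/(2L)-M₀(x-a)+C₁)/EI  [x>a] with C₁=M₀(3b²-L²)/(6L)=-4/3 = (2·(24/5)²/(2·6)-2·((24/5)-4)+(-4/3))/200000 = 17/3750000 rad
Superposition: θ = Σ θ_i = 269/375000 rad ≈ 0.000717 rad

θ(24/5) = 269/375000 rad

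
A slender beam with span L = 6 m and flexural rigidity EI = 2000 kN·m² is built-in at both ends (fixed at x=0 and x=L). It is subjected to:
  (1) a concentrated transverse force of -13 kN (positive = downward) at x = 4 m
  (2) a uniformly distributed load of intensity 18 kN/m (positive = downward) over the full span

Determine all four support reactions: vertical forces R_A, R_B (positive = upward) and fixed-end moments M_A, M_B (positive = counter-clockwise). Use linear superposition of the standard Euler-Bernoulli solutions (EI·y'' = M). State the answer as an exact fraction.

Load 1 — point force P=-13 kN at a=4 m (b=L-a=2):
  R_A = Pb²(3a+b)/L³ = (-13)·2²·(3·4+2)/6³ = -91/27 kN
  M_A = Pab²/L² = (-13)·4·2²/6² = -52/9 kN·m
  R_B = Pa²(a+3b)/L³ = (-13)·4²·(4+3·2)/6³ = -260/27 kN
  M_B = -Pa²b/L² = -(-13)·4²·2/6² = 104/9 kN·m
Load 2 — uniform load w=18 kN/m over full span:
  R_A = wL/2 = 18·6/2 = 54 kN
  M_A = wL²/12 = 18·6²/12 = 54 kN·m
  R_B = wL/2 = 18·6/2 = 54 kN
  M_B = -wL²/12 = -18·6²/12 = -54 kN·m
Superposition: R_A = 1367/27 kN, M_A = 434/9 kN·m, R_B = 1198/27 kN, M_B = -382/9 kN·m

R_A = 1367/27 kN, M_A = 434/9 kN·m, R_B = 1198/27 kN, M_B = -382/9 kN·m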